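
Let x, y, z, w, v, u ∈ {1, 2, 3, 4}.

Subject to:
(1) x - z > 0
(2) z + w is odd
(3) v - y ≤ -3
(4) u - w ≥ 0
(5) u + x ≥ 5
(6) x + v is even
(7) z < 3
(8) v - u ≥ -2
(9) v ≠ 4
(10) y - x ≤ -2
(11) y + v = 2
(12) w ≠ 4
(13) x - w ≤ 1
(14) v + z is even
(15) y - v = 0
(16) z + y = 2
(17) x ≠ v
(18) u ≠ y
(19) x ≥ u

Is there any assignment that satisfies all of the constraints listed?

Constraints 3, 4, 8, 10, and 13 give v − u ≥ -2, u − w ≥ 0, w − x ≥ -1, x − y ≥ 2, y − v ≥ 3.
Adding all 5 inequalities: the left sides telescope to 0, and the right sides sum to (-2) + 0 + (-1) + 2 + 3 = 2. So 0 ≥ 2, which is false.

Unsatisfiable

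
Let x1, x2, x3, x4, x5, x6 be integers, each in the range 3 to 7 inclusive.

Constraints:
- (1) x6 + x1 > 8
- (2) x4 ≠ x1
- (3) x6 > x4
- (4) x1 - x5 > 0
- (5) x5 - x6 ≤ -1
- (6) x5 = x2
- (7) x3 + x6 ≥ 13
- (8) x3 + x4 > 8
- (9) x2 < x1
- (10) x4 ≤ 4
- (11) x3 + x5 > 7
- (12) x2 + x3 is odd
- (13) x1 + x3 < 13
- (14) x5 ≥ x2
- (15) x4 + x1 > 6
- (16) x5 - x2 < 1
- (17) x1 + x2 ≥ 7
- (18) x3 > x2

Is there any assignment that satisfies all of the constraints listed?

Satisfiable

The assignment x1 = 4, x2 = 3, x3 = 6, x4 = 3, x5 = 3, x6 = 7 works:
  constraint 1 holds since x6 + x1 = 11.
  constraint 4 holds since x1 - x5 = 1.
  constraint 5 holds since x5 - x6 = -4.
The rest check out directly.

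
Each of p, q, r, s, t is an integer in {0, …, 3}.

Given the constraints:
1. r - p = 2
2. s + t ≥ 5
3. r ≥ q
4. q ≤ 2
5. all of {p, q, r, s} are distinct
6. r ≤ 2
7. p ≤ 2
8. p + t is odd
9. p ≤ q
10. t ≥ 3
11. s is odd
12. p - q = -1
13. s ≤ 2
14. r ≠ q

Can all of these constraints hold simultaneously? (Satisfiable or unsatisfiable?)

Constraints 4, 6, 7, and 13 confine each of p, q, r, s to the 3 values {0, …, 2} (the domain already gives each ≥ 0).
Constraint 5 requires all 4 of them to be distinct, but only 3 values are available — impossible by the pigeonhole principle.

Unsatisfiable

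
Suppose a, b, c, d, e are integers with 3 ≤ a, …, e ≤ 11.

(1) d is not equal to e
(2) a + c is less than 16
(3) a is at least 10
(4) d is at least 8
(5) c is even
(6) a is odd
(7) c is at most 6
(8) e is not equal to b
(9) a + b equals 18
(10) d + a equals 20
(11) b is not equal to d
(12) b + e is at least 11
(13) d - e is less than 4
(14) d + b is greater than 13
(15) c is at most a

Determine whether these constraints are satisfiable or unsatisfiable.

Satisfiable

One satisfying assignment is a = 11, b = 7, c = 4, d = 9, e = 6.
For the less obvious constraints — constraint 2: a + c = 15; constraint 9: a + b = 18 — and the others hold by inspection.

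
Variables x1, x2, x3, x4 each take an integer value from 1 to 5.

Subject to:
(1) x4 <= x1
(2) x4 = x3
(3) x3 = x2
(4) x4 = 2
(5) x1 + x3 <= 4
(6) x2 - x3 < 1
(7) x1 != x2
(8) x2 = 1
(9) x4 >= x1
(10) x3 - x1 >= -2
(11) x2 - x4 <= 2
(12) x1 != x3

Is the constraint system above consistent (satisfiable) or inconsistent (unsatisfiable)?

Unsatisfiable

Constraint 4 fixes x4 = 2 and constraint 8 fixes x2 = 1. Constraints 2 and 3 give x4 = x3 = x2, so x4 = x2. But 2 ≠ 1 — contradiction.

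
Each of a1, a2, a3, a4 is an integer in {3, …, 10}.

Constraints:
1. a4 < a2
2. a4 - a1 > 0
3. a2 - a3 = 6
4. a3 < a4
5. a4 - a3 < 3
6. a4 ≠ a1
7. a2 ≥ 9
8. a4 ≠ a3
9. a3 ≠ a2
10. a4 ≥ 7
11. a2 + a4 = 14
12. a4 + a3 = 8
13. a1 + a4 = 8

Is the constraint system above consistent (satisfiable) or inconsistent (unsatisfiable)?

Unsatisfiable

From constraint 7: a2 ≥ 9. From constraint 10: a4 ≥ 7. Hence a2 + a4 ≥ 16. But constraint 11 requires a2 + a4 = 14, and 14 < 16. Contradiction.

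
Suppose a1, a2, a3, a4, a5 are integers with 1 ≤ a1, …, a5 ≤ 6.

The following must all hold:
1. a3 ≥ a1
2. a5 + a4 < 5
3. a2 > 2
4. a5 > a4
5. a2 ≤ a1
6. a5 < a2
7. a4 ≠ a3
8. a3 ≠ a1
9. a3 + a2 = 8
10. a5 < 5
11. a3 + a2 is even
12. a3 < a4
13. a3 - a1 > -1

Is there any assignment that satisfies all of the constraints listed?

Constraints 1, 4, 5, 6, and 12 give a4 < a5, a5 < a2, a2 ≤ a1, a1 ≤ a3, a3 < a4. Chaining: a4 < a5 < a2 ≤ a1 ≤ a3 < a4, which forces a4 < a4 — impossible.

Unsatisfiable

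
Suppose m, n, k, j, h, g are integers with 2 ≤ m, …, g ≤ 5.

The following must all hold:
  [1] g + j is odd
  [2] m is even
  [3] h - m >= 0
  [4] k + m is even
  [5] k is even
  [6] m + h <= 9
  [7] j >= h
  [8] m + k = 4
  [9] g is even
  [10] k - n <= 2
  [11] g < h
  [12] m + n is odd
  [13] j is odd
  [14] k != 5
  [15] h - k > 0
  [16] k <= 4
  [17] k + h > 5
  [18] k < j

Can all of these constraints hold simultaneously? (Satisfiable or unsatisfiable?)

One satisfying assignment is m = 2, n = 3, k = 2, j = 5, h = 4, g = 2.
For the less obvious constraints — constraint 3: h - m = 2; constraint 6: m + h = 6; constraint 8: m + k = 4 — and the others hold by inspection.

Satisfiable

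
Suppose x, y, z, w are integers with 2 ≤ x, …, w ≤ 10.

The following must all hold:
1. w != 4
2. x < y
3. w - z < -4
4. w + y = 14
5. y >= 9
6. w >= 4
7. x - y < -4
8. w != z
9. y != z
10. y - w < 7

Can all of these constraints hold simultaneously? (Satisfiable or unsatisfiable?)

Satisfiable

One satisfying assignment is x = 3, y = 9, z = 10, w = 5.
For the less obvious constraints — constraint 3: w - z = -5; constraint 4: w + y = 14 — and the others hold by inspection.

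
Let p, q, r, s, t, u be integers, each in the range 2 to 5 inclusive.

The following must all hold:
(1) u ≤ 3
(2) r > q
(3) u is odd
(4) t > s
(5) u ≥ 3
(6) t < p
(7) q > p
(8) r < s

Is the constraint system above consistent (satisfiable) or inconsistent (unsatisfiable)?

Unsatisfiable

Constraints 2, 4, 6, 7, and 8 give q < r, r < s, s < t, t < p, p < q. Chaining: q < r < s < t < p < q, which forces q < q — impossible.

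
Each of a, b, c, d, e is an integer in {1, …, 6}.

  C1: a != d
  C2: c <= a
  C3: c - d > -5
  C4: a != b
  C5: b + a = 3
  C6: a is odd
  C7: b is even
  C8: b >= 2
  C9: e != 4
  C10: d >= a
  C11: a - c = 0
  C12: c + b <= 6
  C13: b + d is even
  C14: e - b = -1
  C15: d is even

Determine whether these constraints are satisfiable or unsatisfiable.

Satisfiable

One satisfying assignment is a = 1, b = 2, c = 1, d = 4, e = 1.
For the less obvious constraints — constraint 3: c - d = -3; constraint 5: b + a = 3; constraint 11: a - c = 0 — and the others hold by inspection.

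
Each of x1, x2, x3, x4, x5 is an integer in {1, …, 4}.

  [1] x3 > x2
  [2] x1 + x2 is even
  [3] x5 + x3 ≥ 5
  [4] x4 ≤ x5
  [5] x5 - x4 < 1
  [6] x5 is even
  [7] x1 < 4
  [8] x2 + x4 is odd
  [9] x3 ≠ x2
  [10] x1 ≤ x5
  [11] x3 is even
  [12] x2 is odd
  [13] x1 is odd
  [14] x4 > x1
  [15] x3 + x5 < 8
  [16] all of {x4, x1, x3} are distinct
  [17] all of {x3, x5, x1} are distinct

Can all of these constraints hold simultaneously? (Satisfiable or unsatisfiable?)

Take x1 = 1, x2 = 1, x3 = 2, x4 = 4, x5 = 4. Then constraint 3: x5 + x3 = 6; constraint 5: x5 - x4 = 0; constraint 15: x3 + x5 = 6, and every other listed constraint is also met.

Satisfiable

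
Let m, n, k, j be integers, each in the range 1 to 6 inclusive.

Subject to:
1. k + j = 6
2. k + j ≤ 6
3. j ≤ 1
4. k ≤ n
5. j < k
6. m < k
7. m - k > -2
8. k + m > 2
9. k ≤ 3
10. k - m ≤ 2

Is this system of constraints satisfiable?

From constraint 9: k ≤ 3. From constraint 3: j ≤ 1. Hence k + j ≤ 4. But constraint 1 requires k + j = 6, and 6 > 4. Contradiction.

Unsatisfiable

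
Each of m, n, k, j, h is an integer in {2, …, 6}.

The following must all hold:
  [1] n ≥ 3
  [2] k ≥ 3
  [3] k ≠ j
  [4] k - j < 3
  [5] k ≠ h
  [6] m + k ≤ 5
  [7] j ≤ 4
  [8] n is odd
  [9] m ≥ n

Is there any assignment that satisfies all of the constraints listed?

From constraints 1 and 9: m ≥ n ≥ 3. From constraint 2: k ≥ 3. Hence m + k ≥ 6. But constraint 6 requires m + k ≤ 5, and 5 < 6. Contradiction.

Unsatisfiable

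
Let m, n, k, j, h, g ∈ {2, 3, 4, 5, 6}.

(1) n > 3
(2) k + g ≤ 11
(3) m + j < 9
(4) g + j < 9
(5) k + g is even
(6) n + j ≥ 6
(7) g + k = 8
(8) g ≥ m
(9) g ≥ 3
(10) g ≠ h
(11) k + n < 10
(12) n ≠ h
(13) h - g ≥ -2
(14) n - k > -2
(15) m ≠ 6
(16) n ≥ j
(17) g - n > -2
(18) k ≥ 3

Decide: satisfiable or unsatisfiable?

Satisfiable

The assignment m = 4, n = 4, k = 4, j = 3, h = 5, g = 4 works:
  constraint 2 holds since k + g = 8.
  constraint 3 holds since m + j = 7.
The rest check out directly.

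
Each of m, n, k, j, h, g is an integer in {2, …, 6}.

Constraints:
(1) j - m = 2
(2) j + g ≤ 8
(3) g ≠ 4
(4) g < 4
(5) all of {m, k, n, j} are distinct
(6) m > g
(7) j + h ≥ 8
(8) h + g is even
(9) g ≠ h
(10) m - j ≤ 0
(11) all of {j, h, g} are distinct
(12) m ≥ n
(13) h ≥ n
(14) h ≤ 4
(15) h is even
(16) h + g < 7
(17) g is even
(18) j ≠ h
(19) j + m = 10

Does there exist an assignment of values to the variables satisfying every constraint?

Satisfiable

Try m = 4, n = 3, k = 5, j = 6, h = 4, g = 2.
Check constraint 1: j - m = 2; constraint 2: j + g = 8; constraint 7: j + h = 10. The remaining constraints are straightforward to verify.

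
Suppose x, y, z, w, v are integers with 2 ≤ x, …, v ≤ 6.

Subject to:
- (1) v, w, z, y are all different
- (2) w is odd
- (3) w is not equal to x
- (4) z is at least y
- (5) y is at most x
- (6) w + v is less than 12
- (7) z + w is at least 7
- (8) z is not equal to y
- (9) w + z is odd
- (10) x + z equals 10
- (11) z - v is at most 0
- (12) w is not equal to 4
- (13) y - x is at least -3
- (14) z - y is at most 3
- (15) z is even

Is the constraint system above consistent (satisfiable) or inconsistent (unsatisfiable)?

Satisfiable

Setting (x, y, z, w, v) = (6, 3, 4, 5, 6) satisfies everything: constraint 6: w + v = 11; constraint 7: z + w = 9; constraint 10: x + z = 10, and the others follow.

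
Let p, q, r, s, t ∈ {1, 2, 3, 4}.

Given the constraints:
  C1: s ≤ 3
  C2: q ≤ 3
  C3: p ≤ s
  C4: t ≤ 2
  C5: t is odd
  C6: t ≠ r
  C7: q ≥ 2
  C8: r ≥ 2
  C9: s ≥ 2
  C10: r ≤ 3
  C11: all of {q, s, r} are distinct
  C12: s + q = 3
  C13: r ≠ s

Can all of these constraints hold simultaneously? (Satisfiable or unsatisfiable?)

Unsatisfiable

Constraints 1, 2, 7, 8, 9, and 10 confine each of q, s, r to the 2 values {2, 3}.
Constraint 11 requires all 3 of them to be distinct, but only 2 values are available — impossible by the pigeonhole principle.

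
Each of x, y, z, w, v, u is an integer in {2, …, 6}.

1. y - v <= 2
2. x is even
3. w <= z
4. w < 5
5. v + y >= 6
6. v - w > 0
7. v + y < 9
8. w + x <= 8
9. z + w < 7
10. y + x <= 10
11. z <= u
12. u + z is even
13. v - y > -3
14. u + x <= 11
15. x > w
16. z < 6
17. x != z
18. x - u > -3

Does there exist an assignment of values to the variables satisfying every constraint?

Setting (x, y, z, w, v, u) = (4, 4, 2, 2, 4, 4) satisfies everything: constraint 1: y - v = 0; constraint 5: v + y = 8; constraint 6: v - w = 2, and the others follow.

Satisfiable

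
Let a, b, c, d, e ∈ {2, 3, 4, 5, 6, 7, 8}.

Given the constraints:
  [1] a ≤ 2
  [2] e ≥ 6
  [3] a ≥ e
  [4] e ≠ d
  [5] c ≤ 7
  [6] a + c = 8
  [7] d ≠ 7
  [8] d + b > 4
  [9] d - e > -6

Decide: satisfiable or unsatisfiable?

Unsatisfiable

From constraints 2 and 3: a ≥ e and e ≥ 6, so a ≥ 6. From constraint 1: a ≤ 2. But 2 < 6, so no value of a works.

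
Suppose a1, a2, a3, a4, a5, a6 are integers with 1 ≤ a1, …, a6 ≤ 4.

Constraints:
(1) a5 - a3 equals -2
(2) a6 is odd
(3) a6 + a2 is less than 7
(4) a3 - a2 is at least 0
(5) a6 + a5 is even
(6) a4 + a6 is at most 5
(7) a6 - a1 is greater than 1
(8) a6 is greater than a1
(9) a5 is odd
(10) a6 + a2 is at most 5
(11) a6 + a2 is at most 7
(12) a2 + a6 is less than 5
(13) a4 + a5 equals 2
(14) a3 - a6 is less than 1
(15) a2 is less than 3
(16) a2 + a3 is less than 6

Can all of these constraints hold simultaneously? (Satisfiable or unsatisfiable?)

Take a1 = 1, a2 = 1, a3 = 3, a4 = 1, a5 = 1, a6 = 3. Then constraint 1: a5 - a3 = -2; constraint 3: a6 + a2 = 4; constraint 4: a3 - a2 = 2, and every other listed constraint is also met.

Satisfiable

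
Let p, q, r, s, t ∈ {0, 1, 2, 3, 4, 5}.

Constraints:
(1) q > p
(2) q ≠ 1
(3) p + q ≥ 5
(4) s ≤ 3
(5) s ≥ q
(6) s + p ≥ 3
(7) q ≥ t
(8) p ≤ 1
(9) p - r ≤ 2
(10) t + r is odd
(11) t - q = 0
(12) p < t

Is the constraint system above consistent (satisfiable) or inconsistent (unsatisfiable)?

Unsatisfiable

From constraint 8: p ≤ 1. From constraints 4 and 5: q ≤ s ≤ 3. Hence p + q ≤ 4. But constraint 3 requires p + q ≥ 5, and 5 > 4. Contradiction.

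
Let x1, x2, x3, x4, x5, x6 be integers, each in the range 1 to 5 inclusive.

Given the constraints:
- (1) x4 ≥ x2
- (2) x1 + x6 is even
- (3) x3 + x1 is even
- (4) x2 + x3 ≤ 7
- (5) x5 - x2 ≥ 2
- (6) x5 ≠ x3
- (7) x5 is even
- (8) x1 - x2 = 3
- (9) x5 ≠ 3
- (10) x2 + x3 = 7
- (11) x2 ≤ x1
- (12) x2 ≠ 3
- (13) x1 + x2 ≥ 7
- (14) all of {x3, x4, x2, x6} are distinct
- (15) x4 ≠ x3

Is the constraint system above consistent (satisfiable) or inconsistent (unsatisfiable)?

One satisfying assignment is x1 = 5, x2 = 2, x3 = 5, x4 = 3, x5 = 4, x6 = 1.
For the less obvious constraints — constraint 4: x2 + x3 = 7; constraint 5: x5 - x2 = 2; constraint 8: x1 - x2 = 3 — and the others hold by inspection.

Satisfiable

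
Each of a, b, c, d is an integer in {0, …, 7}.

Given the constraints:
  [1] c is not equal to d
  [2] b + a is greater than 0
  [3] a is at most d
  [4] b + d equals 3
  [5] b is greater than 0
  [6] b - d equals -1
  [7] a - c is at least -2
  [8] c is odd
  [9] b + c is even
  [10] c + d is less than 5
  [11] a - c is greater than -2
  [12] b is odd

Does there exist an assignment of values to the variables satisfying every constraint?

Satisfiable

Try a = 0, b = 1, c = 1, d = 2.
Check constraint 2: b + a = 1; constraint 4: b + d = 3; constraint 6: b - d = -1. The remaining constraints are straightforward to verify.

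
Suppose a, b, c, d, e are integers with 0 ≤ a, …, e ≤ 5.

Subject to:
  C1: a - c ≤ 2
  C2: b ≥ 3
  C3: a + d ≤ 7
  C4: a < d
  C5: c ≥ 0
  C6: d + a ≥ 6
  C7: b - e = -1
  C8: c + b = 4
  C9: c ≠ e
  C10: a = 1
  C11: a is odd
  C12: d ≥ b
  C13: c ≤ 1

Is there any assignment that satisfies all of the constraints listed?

Satisfiable

Setting (a, b, c, d, e) = (1, 3, 1, 5, 4) satisfies everything: constraint 1: a - c = 0; constraint 3: a + d = 6, and the others follow.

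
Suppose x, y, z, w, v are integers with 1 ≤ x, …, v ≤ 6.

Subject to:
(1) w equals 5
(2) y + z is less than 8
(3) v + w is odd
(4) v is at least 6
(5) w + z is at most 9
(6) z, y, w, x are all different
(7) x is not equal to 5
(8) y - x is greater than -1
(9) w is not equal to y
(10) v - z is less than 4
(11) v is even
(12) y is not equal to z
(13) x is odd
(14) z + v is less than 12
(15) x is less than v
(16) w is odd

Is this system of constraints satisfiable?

Take x = 1, y = 2, z = 4, w = 5, v = 6. Then constraint 2: y + z = 6; constraint 5: w + z = 9; constraint 8: y - x = 1, and every other listed constraint is also met.

Satisfiable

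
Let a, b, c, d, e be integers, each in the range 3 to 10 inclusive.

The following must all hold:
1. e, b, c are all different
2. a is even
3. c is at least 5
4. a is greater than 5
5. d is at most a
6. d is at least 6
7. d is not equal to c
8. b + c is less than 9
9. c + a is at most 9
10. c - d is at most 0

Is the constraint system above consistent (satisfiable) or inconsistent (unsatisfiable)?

Unsatisfiable

From constraint 3: c ≥ 5. From constraints 5 and 6: a ≥ d ≥ 6. Hence c + a ≥ 11. But constraint 9 requires c + a ≤ 9, and 9 < 11. Contradiction.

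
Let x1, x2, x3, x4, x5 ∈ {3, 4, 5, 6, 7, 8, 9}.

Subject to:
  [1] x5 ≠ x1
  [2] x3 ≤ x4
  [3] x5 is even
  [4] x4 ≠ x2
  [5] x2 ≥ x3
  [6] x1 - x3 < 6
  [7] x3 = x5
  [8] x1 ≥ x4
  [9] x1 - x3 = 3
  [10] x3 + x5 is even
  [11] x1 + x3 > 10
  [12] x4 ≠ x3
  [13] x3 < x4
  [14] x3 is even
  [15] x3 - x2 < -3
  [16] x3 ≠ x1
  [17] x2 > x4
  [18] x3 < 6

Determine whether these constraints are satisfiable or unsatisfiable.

Satisfiable

Take x1 = 7, x2 = 9, x3 = 4, x4 = 7, x5 = 4. Then constraint 6: x1 - x3 = 3; constraint 9: x1 - x3 = 3, and every other listed constraint is also met.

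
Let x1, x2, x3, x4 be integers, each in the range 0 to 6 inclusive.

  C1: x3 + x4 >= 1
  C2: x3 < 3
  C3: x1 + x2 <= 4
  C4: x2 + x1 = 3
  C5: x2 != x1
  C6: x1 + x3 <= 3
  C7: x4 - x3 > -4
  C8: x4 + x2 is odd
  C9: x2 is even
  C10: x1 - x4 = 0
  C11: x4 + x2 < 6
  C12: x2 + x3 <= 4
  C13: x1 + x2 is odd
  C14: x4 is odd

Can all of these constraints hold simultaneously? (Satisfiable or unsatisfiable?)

Satisfiable

The assignment x1 = 1, x2 = 2, x3 = 2, x4 = 1 works:
  constraint 1 holds since x3 + x4 = 3.
  constraint 3 holds since x1 + x2 = 3.
  constraint 4 holds since x2 + x1 = 3.
The rest check out directly.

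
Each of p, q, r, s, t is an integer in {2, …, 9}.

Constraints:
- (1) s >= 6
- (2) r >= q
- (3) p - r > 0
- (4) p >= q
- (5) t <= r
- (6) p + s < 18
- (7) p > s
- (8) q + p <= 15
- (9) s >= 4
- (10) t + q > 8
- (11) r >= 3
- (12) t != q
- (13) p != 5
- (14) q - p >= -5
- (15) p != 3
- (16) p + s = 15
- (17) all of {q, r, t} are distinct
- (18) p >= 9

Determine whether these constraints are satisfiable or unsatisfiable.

Satisfiable

Take p = 9, q = 6, r = 7, s = 6, t = 5. Then constraint 3: p - r = 2; constraint 6: p + s = 15, and every other listed constraint is also met.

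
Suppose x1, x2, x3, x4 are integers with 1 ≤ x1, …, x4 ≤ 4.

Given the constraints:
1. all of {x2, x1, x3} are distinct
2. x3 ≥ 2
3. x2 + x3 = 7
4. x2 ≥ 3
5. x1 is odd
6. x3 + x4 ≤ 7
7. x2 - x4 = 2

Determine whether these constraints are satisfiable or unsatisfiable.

Satisfiable

Try x1 = 1, x2 = 4, x3 = 3, x4 = 2.
Check constraint 3: x2 + x3 = 7; constraint 6: x3 + x4 = 5; constraint 7: x2 - x4 = 2. The remaining constraints are straightforward to verify.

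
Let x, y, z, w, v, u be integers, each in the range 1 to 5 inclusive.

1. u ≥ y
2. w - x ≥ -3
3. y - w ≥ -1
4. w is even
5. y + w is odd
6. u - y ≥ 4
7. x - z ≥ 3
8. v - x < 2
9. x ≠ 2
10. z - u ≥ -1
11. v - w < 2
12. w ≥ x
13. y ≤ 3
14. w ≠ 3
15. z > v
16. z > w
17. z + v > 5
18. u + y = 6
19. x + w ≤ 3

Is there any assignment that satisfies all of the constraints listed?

Constraints 2, 3, 6, 7, and 10 give y − w ≥ -1, w − x ≥ -3, x − z ≥ 3, z − u ≥ -1, u − y ≥ 4.
Adding all 5 inequalities: the left sides telescope to 0, and the right sides sum to (-1) + (-3) + 3 + (-1) + 4 = 2. So 0 ≥ 2, which is false.

Unsatisfiable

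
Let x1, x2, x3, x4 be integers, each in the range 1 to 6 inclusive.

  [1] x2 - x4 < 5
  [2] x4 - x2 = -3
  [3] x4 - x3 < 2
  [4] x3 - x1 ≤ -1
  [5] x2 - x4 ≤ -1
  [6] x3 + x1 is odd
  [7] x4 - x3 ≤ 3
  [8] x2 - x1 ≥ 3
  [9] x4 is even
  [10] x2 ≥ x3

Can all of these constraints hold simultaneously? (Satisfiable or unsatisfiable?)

Unsatisfiable

Constraints 4, 5, 7, and 8 give x2 − x1 ≥ 3, x1 − x3 ≥ 1, x3 − x4 ≥ -3, x4 − x2 ≥ 1.
Adding all 4 inequalities: the left sides telescope to 0, and the right sides sum to 3 + 1 + (-3) + 1 = 2. So 0 ≥ 2, which is false.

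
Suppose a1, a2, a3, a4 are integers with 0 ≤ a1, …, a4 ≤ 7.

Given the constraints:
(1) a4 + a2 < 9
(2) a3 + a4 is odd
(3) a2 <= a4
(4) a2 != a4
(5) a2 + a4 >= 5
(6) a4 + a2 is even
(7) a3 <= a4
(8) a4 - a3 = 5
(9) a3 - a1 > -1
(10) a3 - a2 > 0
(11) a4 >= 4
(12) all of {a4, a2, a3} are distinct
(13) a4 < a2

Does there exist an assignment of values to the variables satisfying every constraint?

Constraints 7, 10, and 13 give a2 < a3, a3 ≤ a4, a4 < a2. Chaining: a2 < a3 ≤ a4 < a2, which forces a2 < a2 — impossible.

Unsatisfiable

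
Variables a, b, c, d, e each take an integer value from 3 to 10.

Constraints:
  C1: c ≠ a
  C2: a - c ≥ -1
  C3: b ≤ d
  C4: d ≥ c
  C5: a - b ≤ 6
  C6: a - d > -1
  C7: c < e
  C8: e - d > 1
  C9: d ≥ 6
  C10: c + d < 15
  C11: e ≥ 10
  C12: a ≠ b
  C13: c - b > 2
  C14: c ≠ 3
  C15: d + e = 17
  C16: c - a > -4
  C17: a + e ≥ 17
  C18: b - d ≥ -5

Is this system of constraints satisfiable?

Satisfiable

One satisfying assignment is a = 9, b = 3, c = 7, d = 7, e = 10.
For the less obvious constraints — constraint 2: a - c = 2; constraint 5: a - b = 6; constraint 6: a - d = 2 — and the others hold by inspection.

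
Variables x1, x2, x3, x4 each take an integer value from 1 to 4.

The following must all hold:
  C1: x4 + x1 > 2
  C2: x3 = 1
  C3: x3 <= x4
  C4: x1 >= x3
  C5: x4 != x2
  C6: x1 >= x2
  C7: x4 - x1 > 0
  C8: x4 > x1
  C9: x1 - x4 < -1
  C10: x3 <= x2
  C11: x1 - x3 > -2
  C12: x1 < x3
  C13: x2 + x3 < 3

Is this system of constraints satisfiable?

Unsatisfiable

Constraints 6, 10, and 12 give x2 ≤ x1, x1 < x3, x3 ≤ x2. Chaining: x2 ≤ x1 < x3 ≤ x2, which forces x2 < x2 — impossible.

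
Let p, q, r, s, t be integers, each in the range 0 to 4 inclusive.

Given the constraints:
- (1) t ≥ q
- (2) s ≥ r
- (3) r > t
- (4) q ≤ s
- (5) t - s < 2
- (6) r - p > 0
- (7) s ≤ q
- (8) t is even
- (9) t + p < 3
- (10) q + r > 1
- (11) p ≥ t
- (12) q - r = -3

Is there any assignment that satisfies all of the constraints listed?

Unsatisfiable

Constraints 1, 2, 6, 7, and 11 give p < r, r ≤ s, s ≤ q, q ≤ t, t ≤ p. Chaining: p < r ≤ s ≤ q ≤ t ≤ p, which forces p < p — impossible.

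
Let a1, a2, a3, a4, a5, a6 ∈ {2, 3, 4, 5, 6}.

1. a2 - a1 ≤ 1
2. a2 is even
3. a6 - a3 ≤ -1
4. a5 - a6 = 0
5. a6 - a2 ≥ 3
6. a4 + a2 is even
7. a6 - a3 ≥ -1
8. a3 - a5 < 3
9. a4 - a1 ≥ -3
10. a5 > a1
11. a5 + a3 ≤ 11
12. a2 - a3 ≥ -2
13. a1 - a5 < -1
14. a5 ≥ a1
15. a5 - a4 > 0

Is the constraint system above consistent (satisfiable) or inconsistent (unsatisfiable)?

Constraints 3, 5, and 12 give a6 − a2 ≥ 3, a2 − a3 ≥ -2, a3 − a6 ≥ 1.
Adding all 3 inequalities: the left sides telescope to 0, and the right sides sum to 3 + (-2) + 1 = 2. So 0 ≥ 2, which is false.

Unsatisfiable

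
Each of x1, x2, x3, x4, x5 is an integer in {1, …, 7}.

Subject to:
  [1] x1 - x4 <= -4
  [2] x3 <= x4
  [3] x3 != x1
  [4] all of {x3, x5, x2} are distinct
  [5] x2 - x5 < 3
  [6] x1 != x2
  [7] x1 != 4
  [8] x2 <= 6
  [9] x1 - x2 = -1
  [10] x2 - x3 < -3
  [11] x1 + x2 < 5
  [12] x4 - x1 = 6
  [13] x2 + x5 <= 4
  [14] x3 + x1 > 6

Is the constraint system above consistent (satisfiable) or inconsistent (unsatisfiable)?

Satisfiable

The assignment x1 = 1, x2 = 2, x3 = 6, x4 = 7, x5 = 1 works:
  constraint 1 holds since x1 - x4 = -6.
  constraint 5 holds since x2 - x5 = 1.
The rest check out directly.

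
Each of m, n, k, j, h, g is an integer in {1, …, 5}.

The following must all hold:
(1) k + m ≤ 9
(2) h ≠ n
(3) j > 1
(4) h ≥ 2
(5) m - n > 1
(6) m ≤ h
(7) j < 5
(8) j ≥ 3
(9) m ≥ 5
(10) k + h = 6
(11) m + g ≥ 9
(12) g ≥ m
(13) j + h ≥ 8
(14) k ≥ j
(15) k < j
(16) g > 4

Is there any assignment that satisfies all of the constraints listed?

Unsatisfiable

From constraints 8 and 14: k ≥ j ≥ 3. From constraints 6 and 9: h ≥ m ≥ 5. Hence k + h ≥ 8. But constraint 10 requires k + h = 6, and 6 < 8. Contradiction.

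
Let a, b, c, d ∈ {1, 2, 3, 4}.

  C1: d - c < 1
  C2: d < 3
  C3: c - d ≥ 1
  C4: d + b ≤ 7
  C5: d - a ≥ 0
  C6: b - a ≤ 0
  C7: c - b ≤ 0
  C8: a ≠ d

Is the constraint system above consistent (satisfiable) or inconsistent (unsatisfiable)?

Unsatisfiable

Constraints 3, 5, 6, and 7 give b − c ≥ 0, c − d ≥ 1, d − a ≥ 0, a − b ≥ 0.
Adding all 4 inequalities: the left sides telescope to 0, and the right sides sum to 0 + 1 + 0 + 0 = 1. So 0 ≥ 1, which is false.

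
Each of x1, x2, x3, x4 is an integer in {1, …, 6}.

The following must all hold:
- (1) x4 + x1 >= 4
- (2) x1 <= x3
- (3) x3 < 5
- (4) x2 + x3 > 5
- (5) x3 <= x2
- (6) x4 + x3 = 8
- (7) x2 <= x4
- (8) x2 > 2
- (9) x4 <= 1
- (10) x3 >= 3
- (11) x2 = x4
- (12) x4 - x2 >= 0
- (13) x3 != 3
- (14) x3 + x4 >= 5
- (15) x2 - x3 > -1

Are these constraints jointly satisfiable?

From constraints 5 and 10: x2 ≥ x3 and x3 ≥ 3, so x2 ≥ 3. From constraints 7 and 9: x2 ≤ x4 and x4 ≤ 1, so x2 ≤ 1. But 1 < 3, so no value of x2 works.

Unsatisfiable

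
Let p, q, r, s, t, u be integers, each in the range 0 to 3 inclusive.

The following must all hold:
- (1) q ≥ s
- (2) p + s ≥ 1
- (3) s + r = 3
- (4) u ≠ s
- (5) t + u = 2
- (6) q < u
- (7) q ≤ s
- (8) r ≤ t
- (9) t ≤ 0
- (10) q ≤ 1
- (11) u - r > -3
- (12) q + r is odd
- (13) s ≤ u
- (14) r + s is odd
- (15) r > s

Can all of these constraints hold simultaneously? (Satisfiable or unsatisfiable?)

From constraints 1 and 10: s ≤ q ≤ 1. From constraints 8 and 9: r ≤ t ≤ 0. Hence s + r ≤ 1. But constraint 3 requires s + r = 3, and 3 > 1. Contradiction.

Unsatisfiable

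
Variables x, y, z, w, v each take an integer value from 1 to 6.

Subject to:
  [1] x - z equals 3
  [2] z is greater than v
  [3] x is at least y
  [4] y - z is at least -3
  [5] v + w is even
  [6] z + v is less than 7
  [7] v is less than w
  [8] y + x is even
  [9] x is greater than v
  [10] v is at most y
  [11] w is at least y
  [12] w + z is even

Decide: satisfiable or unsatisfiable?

Take x = 6, y = 2, z = 3, w = 3, v = 1. Then constraint 1: x - z = 3; constraint 4: y - z = -1; constraint 6: z + v = 4, and every other listed constraint is also met.

Satisfiable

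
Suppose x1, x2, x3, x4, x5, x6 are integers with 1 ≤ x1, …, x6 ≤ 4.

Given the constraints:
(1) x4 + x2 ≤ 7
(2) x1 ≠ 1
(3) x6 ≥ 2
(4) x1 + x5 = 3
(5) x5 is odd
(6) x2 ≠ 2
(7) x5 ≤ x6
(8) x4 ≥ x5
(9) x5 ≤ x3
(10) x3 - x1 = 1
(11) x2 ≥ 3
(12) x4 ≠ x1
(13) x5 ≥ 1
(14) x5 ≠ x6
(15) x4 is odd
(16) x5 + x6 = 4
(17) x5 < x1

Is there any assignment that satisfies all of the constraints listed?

Satisfiable

One satisfying assignment is x1 = 2, x2 = 4, x3 = 3, x4 = 3, x5 = 1, x6 = 3.
For the less obvious constraints — constraint 1: x4 + x2 = 7; constraint 4: x1 + x5 = 3 — and the others hold by inspection.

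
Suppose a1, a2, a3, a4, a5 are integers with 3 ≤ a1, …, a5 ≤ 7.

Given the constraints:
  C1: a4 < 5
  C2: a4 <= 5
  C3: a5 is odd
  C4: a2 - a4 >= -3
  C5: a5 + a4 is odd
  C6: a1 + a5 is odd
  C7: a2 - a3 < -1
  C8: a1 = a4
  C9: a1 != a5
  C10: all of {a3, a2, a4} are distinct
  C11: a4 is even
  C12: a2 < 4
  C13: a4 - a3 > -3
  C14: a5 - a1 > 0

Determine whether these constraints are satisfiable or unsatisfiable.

Take a1 = 4, a2 = 3, a3 = 6, a4 = 4, a5 = 7. Then constraint 4: a2 - a4 = -1; constraint 7: a2 - a3 = -3; constraint 13: a4 - a3 = -2, and every other listed constraint is also met.

Satisfiable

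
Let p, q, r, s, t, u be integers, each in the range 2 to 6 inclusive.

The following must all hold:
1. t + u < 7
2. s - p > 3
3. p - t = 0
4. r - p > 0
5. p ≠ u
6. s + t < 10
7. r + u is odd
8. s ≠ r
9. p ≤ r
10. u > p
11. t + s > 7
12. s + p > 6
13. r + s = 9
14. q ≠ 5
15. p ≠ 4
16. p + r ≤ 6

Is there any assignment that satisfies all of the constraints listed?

One satisfying assignment is p = 2, q = 2, r = 3, s = 6, t = 2, u = 4.
For the less obvious constraints — constraint 1: t + u = 6; constraint 2: s - p = 4; constraint 3: p - t = 0 — and the others hold by inspection.

Satisfiable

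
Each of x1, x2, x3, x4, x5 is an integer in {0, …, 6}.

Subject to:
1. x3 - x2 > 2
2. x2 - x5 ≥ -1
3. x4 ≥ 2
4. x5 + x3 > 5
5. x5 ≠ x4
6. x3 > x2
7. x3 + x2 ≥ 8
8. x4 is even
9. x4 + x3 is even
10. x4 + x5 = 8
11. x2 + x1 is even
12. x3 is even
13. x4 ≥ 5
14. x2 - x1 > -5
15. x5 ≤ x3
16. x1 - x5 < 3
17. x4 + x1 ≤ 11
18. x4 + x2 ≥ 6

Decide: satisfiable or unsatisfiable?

Satisfiable

The assignment x1 = 4, x2 = 2, x3 = 6, x4 = 6, x5 = 2 works:
  constraint 1 holds since x3 - x2 = 4.
  constraint 2 holds since x2 - x5 = 0.
The rest check out directly.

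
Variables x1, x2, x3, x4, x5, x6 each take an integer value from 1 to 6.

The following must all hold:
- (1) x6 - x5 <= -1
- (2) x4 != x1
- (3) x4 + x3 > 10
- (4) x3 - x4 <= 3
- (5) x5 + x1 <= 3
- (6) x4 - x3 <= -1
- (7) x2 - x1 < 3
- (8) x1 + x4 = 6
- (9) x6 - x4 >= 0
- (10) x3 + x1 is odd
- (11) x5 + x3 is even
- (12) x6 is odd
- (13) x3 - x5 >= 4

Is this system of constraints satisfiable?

Constraints 1, 4, 9, and 13 give x3 − x5 ≥ 4, x5 − x6 ≥ 1, x6 − x4 ≥ 0, x4 − x3 ≥ -3.
Adding all 4 inequalities: the left sides telescope to 0, and the right sides sum to 4 + 1 + 0 + (-3) = 2. So 0 ≥ 2, which is false.

Unsatisfiable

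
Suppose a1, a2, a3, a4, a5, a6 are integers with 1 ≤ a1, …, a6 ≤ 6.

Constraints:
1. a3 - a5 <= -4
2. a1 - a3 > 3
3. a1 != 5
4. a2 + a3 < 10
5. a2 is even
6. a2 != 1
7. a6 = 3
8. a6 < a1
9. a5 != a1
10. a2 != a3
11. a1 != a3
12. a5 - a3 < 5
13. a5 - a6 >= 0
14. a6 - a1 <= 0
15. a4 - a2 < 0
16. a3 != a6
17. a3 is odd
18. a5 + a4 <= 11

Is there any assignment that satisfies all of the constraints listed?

Satisfiable

Setting (a1, a2, a3, a4, a5, a6) = (6, 6, 1, 4, 5, 3) satisfies everything: constraint 1: a3 - a5 = -4; constraint 2: a1 - a3 = 5, and the others follow.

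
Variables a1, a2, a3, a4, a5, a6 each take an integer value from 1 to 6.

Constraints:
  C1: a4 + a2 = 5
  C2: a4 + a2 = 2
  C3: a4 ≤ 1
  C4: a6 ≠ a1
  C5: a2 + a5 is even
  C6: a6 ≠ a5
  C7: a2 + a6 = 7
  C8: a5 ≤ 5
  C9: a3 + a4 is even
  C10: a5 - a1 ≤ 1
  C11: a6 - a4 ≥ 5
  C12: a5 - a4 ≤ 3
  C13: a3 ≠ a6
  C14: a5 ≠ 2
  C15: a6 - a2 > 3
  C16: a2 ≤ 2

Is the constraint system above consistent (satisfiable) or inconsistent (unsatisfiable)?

From constraint 3: a4 ≤ 1. From constraint 16: a2 ≤ 2. Hence a4 + a2 ≤ 3. But constraint 1 requires a4 + a2 = 5, and 5 > 3. Contradiction.

Unsatisfiable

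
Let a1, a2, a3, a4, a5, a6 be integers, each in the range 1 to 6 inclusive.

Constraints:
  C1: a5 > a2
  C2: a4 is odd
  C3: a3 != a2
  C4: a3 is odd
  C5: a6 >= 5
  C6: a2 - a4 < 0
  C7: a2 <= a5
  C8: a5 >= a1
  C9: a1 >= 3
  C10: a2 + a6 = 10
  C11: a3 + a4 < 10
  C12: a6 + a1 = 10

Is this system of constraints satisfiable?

Satisfiable

The assignment a1 = 4, a2 = 4, a3 = 3, a4 = 5, a5 = 6, a6 = 6 works:
  constraint 6 holds since a2 - a4 = -1.
  constraint 10 holds since a2 + a6 = 10.
  constraint 11 holds since a3 + a4 = 8.
The rest check out directly.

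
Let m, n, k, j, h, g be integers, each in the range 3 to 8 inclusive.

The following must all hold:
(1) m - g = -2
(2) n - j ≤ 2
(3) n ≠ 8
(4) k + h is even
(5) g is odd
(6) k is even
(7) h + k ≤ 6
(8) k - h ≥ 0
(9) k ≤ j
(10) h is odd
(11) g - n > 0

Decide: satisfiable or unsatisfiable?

Unsatisfiable

Constraint 6 makes k even and constraint 10 makes h odd, so k + h must be odd. Constraint 4 says k + h is even — contradiction.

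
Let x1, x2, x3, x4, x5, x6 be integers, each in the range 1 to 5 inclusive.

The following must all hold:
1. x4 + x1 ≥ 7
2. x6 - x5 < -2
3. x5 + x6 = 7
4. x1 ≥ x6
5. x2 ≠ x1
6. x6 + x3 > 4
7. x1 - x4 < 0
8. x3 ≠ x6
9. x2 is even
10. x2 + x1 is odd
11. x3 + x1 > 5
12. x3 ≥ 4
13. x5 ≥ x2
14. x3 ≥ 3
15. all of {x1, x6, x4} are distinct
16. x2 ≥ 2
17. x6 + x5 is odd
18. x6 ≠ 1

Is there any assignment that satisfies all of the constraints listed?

Setting (x1, x2, x3, x4, x5, x6) = (3, 4, 5, 5, 5, 2) satisfies everything: constraint 1: x4 + x1 = 8; constraint 2: x6 - x5 = -3; constraint 3: x5 + x6 = 7, and the others follow.

Satisfiable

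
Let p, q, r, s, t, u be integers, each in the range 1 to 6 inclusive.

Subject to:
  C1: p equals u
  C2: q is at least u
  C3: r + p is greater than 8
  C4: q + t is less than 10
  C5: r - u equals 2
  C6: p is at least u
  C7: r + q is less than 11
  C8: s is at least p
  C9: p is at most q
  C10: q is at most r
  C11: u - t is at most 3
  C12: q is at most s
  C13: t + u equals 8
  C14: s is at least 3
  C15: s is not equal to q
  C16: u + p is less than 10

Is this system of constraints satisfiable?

Satisfiable

Try p = 4, q = 4, r = 6, s = 6, t = 4, u = 4.
Check constraint 3: r + p = 10; constraint 4: q + t = 8; constraint 5: r - u = 2. The remaining constraints are straightforward to verify.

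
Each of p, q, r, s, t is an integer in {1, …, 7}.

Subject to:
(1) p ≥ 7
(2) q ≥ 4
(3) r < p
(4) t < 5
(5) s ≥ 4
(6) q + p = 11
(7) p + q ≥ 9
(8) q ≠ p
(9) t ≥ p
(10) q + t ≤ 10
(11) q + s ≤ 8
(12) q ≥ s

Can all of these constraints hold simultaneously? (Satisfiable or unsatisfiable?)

From constraints 5 and 12: q ≥ s ≥ 4. From constraints 1 and 9: t ≥ p ≥ 7. Hence q + t ≥ 11. But constraint 10 requires q + t ≤ 10, and 10 < 11. Contradiction.

Unsatisfiable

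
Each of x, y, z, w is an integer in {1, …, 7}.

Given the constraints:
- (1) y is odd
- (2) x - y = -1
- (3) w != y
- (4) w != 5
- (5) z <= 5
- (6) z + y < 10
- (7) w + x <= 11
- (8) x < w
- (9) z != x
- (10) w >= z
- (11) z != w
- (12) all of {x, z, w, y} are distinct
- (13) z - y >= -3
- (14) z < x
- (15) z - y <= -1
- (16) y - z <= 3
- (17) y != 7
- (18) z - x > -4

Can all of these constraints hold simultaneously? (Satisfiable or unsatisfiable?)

Satisfiable

Setting (x, y, z, w) = (4, 5, 2, 6) satisfies everything: constraint 2: x - y = -1; constraint 6: z + y = 7; constraint 7: w + x = 10, and the others follow.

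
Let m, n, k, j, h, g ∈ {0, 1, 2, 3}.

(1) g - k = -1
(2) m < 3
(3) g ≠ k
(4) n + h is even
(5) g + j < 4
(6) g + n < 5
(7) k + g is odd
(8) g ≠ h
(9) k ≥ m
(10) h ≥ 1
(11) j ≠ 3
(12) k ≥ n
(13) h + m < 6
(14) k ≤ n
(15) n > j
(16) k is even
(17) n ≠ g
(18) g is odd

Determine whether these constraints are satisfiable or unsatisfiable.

Try m = 1, n = 2, k = 2, j = 1, h = 2, g = 1.
Check constraint 1: g - k = -1; constraint 5: g + j = 2. The remaining constraints are straightforward to verify.

Satisfiable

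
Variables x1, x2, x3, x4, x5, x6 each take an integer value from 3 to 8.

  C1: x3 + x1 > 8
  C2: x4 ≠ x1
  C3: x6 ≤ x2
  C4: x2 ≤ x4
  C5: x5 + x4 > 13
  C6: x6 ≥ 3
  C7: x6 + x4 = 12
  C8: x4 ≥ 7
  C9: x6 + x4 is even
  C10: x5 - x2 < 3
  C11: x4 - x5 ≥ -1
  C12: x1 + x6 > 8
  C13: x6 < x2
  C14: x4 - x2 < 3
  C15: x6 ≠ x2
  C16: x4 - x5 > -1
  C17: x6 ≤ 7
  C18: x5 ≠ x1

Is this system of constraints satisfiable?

Satisfiable

Setting (x1, x2, x3, x4, x5, x6) = (6, 8, 3, 8, 8, 4) satisfies everything: constraint 1: x3 + x1 = 9; constraint 5: x5 + x4 = 16, and the others follow.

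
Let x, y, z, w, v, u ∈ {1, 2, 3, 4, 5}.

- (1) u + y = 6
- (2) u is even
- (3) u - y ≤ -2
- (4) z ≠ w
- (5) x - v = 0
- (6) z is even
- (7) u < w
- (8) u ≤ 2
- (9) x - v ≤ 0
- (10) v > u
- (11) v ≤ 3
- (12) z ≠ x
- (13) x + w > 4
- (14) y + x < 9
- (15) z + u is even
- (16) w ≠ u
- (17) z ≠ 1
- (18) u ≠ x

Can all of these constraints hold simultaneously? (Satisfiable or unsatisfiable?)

Satisfiable

The assignment x = 3, y = 4, z = 2, w = 4, v = 3, u = 2 works:
  constraint 1 holds since u + y = 6.
  constraint 3 holds since u - y = -2.
  constraint 5 holds since x - v = 0.
The rest check out directly.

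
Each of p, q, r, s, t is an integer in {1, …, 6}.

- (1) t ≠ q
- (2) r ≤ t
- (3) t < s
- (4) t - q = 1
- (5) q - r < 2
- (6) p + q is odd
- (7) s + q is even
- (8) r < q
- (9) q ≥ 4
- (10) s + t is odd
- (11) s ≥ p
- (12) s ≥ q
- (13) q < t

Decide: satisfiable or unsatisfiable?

Satisfiable

The assignment p = 3, q = 4, r = 3, s = 6, t = 5 works:
  constraint 4 holds since t - q = 1.
  constraint 5 holds since q - r = 1.
The rest check out directly.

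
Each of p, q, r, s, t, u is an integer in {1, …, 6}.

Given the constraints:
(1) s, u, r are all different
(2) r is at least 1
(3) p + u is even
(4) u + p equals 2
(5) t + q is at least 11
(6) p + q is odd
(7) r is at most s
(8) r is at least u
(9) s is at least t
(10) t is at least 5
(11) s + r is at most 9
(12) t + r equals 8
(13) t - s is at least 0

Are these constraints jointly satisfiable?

Satisfiable

The assignment p = 1, q = 6, r = 2, s = 6, t = 6, u = 1 works:
  constraint 4 holds since u + p = 2.
  constraint 5 holds since t + q = 12.
The rest check out directly.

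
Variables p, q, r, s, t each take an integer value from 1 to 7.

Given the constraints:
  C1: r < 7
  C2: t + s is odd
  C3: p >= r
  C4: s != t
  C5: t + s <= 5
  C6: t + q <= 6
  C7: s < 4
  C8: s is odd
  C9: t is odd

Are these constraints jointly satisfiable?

Unsatisfiable

Constraint 9 makes t odd and constraint 8 makes s odd, so t + s must be even. Constraint 2 says t + s is odd — contradiction.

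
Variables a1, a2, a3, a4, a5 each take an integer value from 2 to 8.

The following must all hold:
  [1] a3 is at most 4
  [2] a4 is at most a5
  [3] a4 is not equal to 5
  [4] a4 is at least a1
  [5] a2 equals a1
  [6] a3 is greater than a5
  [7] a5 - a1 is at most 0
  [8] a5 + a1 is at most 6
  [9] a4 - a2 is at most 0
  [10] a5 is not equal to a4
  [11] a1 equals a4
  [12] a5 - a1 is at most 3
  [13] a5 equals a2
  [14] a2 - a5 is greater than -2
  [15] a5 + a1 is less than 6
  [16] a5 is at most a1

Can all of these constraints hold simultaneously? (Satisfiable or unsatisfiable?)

From constraints 5, 11, and 13, a5 = a2 = a1 = a4, so a5 = a4. But constraint 10 says a5 ≠ a4. Contradiction.

Unsatisfiable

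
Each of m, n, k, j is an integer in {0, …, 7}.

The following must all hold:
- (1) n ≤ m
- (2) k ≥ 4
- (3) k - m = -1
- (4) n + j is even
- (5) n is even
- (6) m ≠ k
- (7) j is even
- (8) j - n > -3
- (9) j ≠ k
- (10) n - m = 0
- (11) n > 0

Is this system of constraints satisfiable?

The assignment m = 6, n = 6, k = 5, j = 6 works:
  constraint 3 holds since k - m = -1.
  constraint 8 holds since j - n = 0.
The rest check out directly.

Satisfiable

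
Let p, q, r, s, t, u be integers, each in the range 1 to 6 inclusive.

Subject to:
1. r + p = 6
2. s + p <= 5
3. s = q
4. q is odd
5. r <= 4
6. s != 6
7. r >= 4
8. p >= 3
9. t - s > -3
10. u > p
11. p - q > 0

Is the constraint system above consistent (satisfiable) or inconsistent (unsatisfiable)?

Unsatisfiable

From constraint 7: r ≥ 4. From constraint 8: p ≥ 3. Hence r + p ≥ 7. But constraint 1 requires r + p = 6, and 6 < 7. Contradiction.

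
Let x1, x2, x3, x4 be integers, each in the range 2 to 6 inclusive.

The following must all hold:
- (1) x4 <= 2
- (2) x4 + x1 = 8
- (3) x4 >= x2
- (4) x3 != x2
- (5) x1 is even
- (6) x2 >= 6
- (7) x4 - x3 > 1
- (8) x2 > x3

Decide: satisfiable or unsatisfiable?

Unsatisfiable

From constraints 3 and 6: x4 ≥ x2 and x2 ≥ 6, so x4 ≥ 6. From constraint 1: x4 ≤ 2. But 2 < 6, so no value of x4 works.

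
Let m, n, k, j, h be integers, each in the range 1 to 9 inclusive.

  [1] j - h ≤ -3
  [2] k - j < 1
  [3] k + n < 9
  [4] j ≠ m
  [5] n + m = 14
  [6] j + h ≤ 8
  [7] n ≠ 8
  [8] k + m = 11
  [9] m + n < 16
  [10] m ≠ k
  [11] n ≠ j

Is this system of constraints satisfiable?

Satisfiable

One satisfying assignment is m = 9, n = 5, k = 2, j = 2, h = 5.
For the less obvious constraints — constraint 1: j - h = -3; constraint 2: k - j = 0; constraint 3: k + n = 7 — and the others hold by inspection.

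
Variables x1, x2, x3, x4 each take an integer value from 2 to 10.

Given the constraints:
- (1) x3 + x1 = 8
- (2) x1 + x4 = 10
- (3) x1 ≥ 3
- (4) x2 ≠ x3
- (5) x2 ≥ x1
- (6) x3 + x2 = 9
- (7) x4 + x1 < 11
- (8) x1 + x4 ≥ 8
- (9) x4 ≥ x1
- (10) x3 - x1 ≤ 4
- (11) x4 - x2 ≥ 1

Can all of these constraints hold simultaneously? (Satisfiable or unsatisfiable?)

Satisfiable

The assignment x1 = 3, x2 = 4, x3 = 5, x4 = 7 works:
  constraint 1 holds since x3 + x1 = 8.
  constraint 2 holds since x1 + x4 = 10.
The rest check out directly.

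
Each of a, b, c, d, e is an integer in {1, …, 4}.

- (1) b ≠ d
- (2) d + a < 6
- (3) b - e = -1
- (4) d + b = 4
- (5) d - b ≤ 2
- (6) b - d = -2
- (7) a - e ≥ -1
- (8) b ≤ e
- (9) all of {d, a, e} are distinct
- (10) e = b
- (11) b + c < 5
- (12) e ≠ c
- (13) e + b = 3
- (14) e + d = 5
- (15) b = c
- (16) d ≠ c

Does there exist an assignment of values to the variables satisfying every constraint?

From constraints 10 and 15, e = b = c, so e = c. But constraint 12 says e ≠ c. Contradiction.

Unsatisfiable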